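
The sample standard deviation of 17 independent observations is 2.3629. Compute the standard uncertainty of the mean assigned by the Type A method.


u_A = s / sqrt(n)
u_A = 2.3629 / sqrt(17)
u_A = 2.3629 / 4.1231056
u_A = 0.5731

0.5731


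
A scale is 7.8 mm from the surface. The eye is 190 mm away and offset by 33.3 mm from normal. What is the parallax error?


error = h * offset / d
= 7.8 * 33.3 / 190
= 1.3671

1.3671


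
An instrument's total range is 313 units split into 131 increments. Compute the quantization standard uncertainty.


resolution = range / divisions
resolution = 313 / 131 = 2.389313
u_res = resolution / (2*sqrt(3))
u_res = 2.389313 / 3.4641016
u_res = 0.6897

0.6897


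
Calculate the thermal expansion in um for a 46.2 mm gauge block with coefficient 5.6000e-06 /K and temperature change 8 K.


dL = L * alpha * dT
= 46.2 * 5.6000e-06 * 8
= 0.0020698 mm
dL_um = 0.0020698 * 1000 = 2.0698 um

2.0698


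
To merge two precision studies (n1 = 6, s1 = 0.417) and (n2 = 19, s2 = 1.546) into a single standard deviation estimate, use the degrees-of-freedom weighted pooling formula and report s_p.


s_p = sqrt(((n1-1)*s1^2 + (n2-1)*s2^2) / (n1+n2-2))
numerator = (6-1)*0.417^2 + (19-1)*1.546^2 = 0.869445 + 43.022088 = 43.891533
denominator = 6 + 19 - 2 = 23
s_p^2 = 43.891533 / 23 = 1.9083275
s_p = sqrt(1.9083275) = 1.3814

1.3814


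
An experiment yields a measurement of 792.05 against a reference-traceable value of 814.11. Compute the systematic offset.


Systematic error = measured - true
= 792.05 - 814.11
= -22.0600

-22.0600


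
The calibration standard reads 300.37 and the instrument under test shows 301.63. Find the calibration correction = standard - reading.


Correction = standard - reading
= 300.37 - 301.63
= -1.2600

-1.2600


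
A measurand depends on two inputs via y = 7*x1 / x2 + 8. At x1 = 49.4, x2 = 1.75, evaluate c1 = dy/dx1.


y = 7*x1 / x2 + 8
dy/dx1 = 7/x2
Evaluate at x2 = 1.75: c1 = 7 / 1.75
c1 = 4.0000

4.0000


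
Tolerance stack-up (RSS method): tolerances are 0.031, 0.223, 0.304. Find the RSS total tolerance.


RSS = sqrt(0.031^2 + 0.223^2 + 0.304^2)
= sqrt(0.143106)
= 0.3783

0.3783


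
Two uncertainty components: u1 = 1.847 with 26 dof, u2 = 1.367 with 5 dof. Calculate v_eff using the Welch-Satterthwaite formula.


uc = sqrt(u1^2 + u2^2) = sqrt(1.847^2 + 1.367^2) = 2.2978464
v_eff = uc^4 / (u1^4/v1 + u2^4/v2)
= 2.2978464^4 / (1.847^4/26 + 1.367^4/5)
= 27.879436 / 1.146004
v_eff = 24.3275

24.3275


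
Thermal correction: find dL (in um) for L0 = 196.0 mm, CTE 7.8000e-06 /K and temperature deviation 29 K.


dL = L * alpha * dT
= 196.0 * 7.8000e-06 * 29
= 0.0443352 mm
dL_um = 0.0443352 * 1000 = 44.3352 um

44.3352


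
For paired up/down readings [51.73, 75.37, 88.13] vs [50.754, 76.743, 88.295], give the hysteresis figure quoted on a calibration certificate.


|51.73 - 50.754| = 0.9760
|75.37 - 76.743| = 1.3730
|88.13 - 88.295| = 0.1650
hysteresis = max(diffs) = 1.3730

1.3730


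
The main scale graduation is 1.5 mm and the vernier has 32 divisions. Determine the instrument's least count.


LC = MSD / n_div
= 1.5 / 32
= 0.0469

0.0469


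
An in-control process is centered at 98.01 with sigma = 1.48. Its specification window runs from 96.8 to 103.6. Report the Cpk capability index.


Cpu = (USL - mean) / (3*sigma) = (103.6 - 98.01) / (3*1.48) = 1.2590
Cpl = (mean - LSL) / (3*sigma) = (98.01 - 96.8) / (3*1.48) = 0.2725
Cpk = min(Cpu, Cpl) = 0.2725

0.2725


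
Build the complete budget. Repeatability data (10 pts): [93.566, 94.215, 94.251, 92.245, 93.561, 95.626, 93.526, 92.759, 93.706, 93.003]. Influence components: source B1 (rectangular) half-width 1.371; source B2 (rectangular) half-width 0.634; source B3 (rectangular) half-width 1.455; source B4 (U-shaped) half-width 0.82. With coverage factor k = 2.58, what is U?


mean = (93.566 + 94.215 + 94.251 + 92.245 + 93.561 + 95.626 + 93.526 + 92.759 + 93.706 + 93.003) / 10 = 93.6458
s = sqrt(sum((x - mean)^2)/(n-1)) = 0.9312375
u_A = s / sqrt(n) = 0.9312375 / sqrt(10) = 0.29448315
u_B1 = 1.371 / sqrt(3) = 0.79154722
u_B2 = 0.634 / sqrt(3) = 0.36604007
u_B3 = 1.455 / sqrt(3) = 0.84004464
u_B4 = 0.82 / sqrt(2) = 0.57982756
uc = sqrt(0.29448315^2 + 0.79154722^2 + 0.36604007^2 + 0.84004464^2 + 0.57982756^2) = 1.3744554
U = k * uc = 2.58 * 1.3744554
U = 3.5461

3.5461


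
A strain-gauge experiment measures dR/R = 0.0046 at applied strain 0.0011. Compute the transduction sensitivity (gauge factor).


GF = (dR/R) / epsilon
= 0.0046 / 0.0011
= 4.1818

4.1818


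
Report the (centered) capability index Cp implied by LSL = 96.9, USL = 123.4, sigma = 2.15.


Cp = (USL - LSL) / (6 * sigma)
= (123.4 - 96.9) / (6 * 2.15)
= 26.5000 / 12.9000
= 2.0543

2.0543


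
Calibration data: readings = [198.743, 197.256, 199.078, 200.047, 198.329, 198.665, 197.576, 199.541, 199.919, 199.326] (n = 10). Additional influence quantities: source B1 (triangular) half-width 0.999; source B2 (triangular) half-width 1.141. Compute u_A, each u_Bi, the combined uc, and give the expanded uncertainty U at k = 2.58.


mean = (198.743 + 197.256 + 199.078 + 200.047 + 198.329 + 198.665 + 197.576 + 199.541 + 199.919 + 199.326) / 10 = 198.848
s = sqrt(sum((x - mean)^2)/(n-1)) = 0.93170083
u_A = s / sqrt(n) = 0.93170083 / sqrt(10) = 0.29462967
u_B1 = 0.999 / sqrt(6) = 0.40784004
u_B2 = 1.141 / sqrt(6) = 0.4658113
uc = sqrt(0.29462967^2 + 0.40784004^2 + 0.4658113^2) = 0.6856532
U = k * uc = 2.58 * 0.6856532
U = 1.7690

1.7690


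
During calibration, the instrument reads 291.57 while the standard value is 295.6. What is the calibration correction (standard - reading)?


Correction = standard - reading
= 295.6 - 291.57
= 4.0300

4.0300


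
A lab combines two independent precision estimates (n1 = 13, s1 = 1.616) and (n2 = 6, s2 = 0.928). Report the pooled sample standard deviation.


s_p = sqrt(((n1-1)*s1^2 + (n2-1)*s2^2) / (n1+n2-2))
numerator = (13-1)*1.616^2 + (6-1)*0.928^2 = 31.337472 + 4.30592 = 35.643392
denominator = 13 + 6 - 2 = 17
s_p^2 = 35.643392 / 17 = 2.0966701
s_p = sqrt(2.0966701) = 1.4480

1.4480


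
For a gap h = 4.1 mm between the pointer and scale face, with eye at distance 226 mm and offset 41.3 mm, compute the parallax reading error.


error = h * offset / d
= 4.1 * 41.3 / 226
= 0.7492

0.7492


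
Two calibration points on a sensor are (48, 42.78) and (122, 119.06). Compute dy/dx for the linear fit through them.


slope = (y2 - y1) / (x2 - x1)
= (119.06 - 42.78) / (122 - 48)
= 76.2800 / 74
= 1.0308

1.0308


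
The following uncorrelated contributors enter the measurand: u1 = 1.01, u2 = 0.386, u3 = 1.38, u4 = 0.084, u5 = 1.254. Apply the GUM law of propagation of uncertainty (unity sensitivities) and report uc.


uc = sqrt(1.01^2 + 0.386^2 + 1.38^2 + 0.084^2 + 1.254^2)
uc = sqrt(4.653068)
uc = 2.1571

2.1571


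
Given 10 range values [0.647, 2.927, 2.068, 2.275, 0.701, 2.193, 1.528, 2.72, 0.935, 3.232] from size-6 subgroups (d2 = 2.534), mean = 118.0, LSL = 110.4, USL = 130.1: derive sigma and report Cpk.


R_bar = (0.647 + 2.927 + 2.068 + 2.275 + 0.701 + 2.193 + 1.528 + 2.72 + 0.935 + 3.232) / 10 = 1.9226
sigma = R_bar / d2 = 1.9226 / 2.534 = 0.75872139
Cp = (USL - LSL)/(6*sigma) = (130.1 - 110.4)/(6*0.75872139) = 4.3275
Cpu = (130.1 - 118.0)/(3*0.75872139) = 5.3160
Cpl = (118.0 - 110.4)/(3*0.75872139) = 3.3390
Cpk = min(Cpu, Cpl) = 3.3390

3.3390


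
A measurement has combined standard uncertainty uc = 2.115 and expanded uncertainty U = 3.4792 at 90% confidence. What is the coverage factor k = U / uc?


k = U / uc
k = 3.4792 / 2.115
k = 1.645

1.645


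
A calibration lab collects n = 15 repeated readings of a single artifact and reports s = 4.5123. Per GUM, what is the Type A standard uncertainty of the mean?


u_A = s / sqrt(n)
u_A = 4.5123 / sqrt(15)
u_A = 4.5123 / 3.8729833
u_A = 1.1651

1.1651


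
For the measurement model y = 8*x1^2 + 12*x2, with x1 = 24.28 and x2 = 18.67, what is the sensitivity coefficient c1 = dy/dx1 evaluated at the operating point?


y = 8*x1^2 + 12*x2
dy/dx1 = 2*8*x1
Evaluate at x1 = 24.28: c1 = 16 * 24.28
c1 = 388.4800

388.4800


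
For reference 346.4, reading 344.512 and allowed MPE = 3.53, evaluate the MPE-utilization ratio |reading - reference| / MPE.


e = indication - reference = 344.512 - 346.4 = -1.8880
|e| = 1.8880
ratio = |e| / MPE = 1.8880 / 3.53
ratio = 0.5348

0.5348


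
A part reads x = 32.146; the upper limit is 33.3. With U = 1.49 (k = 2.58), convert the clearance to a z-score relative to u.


u = U / k = 1.49 / 2.58 = 0.57751938
margin = |USL - x| = |33.3 - 32.146| = 1.154
z = margin / u = 1.154 / 0.57751938
z = 1.9982

1.9982


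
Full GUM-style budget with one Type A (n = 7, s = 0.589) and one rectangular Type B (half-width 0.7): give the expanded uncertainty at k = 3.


u_A = s / sqrt(n) = 0.589 / sqrt(7) = 0.22262107
u_B = half_width / sqrt(3) = 0.7 / sqrt(3) = 0.40414519
uc = sqrt(u_A^2 + u_B^2) = sqrt(0.22262107^2 + 0.40414519^2) = 0.46140381
U = k * uc = 3 * 0.46140381
U = 1.3842

1.3842


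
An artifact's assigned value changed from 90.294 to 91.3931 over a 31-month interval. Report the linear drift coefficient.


rate = (v2 - v1) / months
= (91.3931 - 90.294) / 31
= 1.0991 / 31
= 0.0355

0.0355


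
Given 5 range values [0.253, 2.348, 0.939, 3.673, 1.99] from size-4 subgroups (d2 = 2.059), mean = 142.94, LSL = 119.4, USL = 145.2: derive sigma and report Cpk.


R_bar = (0.253 + 2.348 + 0.939 + 3.673 + 1.99) / 5 = 1.8406
sigma = R_bar / d2 = 1.8406 / 2.059 = 0.89392909
Cp = (USL - LSL)/(6*sigma) = (145.2 - 119.4)/(6*0.89392909) = 4.8102
Cpu = (145.2 - 142.94)/(3*0.89392909) = 0.8427
Cpl = (142.94 - 119.4)/(3*0.89392909) = 8.7777
Cpk = min(Cpu, Cpl) = 0.8427

0.8427


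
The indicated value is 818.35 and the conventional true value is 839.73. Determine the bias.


Systematic error = measured - true
= 818.35 - 839.73
= -21.3800

-21.3800


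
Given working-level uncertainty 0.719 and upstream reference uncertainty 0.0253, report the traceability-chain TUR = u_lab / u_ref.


TUR = u_lab / u_ref
= 0.719 / 0.0253
= 28.4190

28.4190


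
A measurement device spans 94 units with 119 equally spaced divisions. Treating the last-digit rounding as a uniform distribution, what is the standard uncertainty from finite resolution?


resolution = range / divisions
resolution = 94 / 119 = 0.78991597
u_res = resolution / (2*sqrt(3))
u_res = 0.78991597 / 3.4641016
u_res = 0.2280

0.2280


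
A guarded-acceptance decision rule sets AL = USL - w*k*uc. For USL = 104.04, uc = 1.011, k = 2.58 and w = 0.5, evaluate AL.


U = k * uc = 2.58 * 1.011 = 2.60838
guard band g = w * U = 0.5 * 2.60838 = 1.30419
AL = USL - g = 104.04 - 1.30419
AL = 102.7358

102.7358


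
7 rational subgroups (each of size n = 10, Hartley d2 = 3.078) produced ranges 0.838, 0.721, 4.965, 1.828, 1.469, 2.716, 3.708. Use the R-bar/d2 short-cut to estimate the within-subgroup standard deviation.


R_bar = (0.838 + 0.721 + 4.965 + 1.828 + 1.469 + 2.716 + 3.708) / 7
R_bar = 16.245 / 7 = 2.3207143
sigma_hat = R_bar / d2 = 2.3207143 / 3.078 = 0.7540

0.7540


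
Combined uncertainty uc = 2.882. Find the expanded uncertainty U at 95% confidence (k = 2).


U = k * uc
U = 2 * 2.882
U = 5.7640

5.7640


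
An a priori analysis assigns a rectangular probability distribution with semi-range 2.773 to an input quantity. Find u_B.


u_B = half_width / sqrt(3)
u_B = 2.773 / 1.7320508
u_B = 1.6010

1.6010


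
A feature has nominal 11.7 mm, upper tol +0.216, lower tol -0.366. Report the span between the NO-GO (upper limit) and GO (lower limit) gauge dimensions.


GO = nominal - lower_tol (smallest hole = maximum material condition)
GO = 11.7 - 0.366 = 11.334
NO-GO = nominal + upper_tol (largest hole = least material condition)
NO-GO = 11.7 + 0.216 = 11.916
spread = NO-GO - GO = 11.916 - 11.334 = 0.5820

0.5820


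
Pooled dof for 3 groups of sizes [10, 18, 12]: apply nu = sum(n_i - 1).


nu = sum_i (n_i - 1)
nu = ((10 - 1) + (18 - 1) + (12 - 1))
nu = 9 + 17 + 11
nu = 37

37


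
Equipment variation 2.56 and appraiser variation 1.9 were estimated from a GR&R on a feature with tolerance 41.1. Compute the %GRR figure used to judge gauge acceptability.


GRR = sqrt(EV^2 + AV^2) = sqrt(2.56^2 + 1.9^2) = 3.1880402
%GRR = GRR / tol * 100 = 3.1880402 / 41.1 * 100
%GRR = 7.7568

7.7568


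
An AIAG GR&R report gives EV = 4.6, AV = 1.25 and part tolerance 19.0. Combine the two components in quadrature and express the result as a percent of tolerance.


GRR = sqrt(EV^2 + AV^2) = sqrt(4.6^2 + 1.25^2) = 4.7668124
%GRR = GRR / tol * 100 = 4.7668124 / 19.0 * 100
%GRR = 25.0885

25.0885


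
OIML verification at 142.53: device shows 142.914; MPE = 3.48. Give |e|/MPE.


e = indication - reference = 142.914 - 142.53 = 0.3840
|e| = 0.3840
ratio = |e| / MPE = 0.3840 / 3.48
ratio = 0.1103

0.1103


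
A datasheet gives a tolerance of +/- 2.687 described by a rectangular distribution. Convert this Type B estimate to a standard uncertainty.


u_B = half_width / sqrt(3)
u_B = 2.687 / 1.7320508
u_B = 1.5513

1.5513


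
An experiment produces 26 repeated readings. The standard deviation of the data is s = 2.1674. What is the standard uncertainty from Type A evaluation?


u_A = s / sqrt(n)
u_A = 2.1674 / sqrt(26)
u_A = 2.1674 / 5.0990195
u_A = 0.4251

0.4251


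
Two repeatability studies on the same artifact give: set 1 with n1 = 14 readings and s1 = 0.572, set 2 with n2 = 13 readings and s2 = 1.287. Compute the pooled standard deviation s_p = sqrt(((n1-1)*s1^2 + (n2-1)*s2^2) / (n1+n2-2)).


s_p = sqrt(((n1-1)*s1^2 + (n2-1)*s2^2) / (n1+n2-2))
numerator = (14-1)*0.572^2 + (13-1)*1.287^2 = 4.253392 + 19.876428 = 24.12982
denominator = 14 + 13 - 2 = 25
s_p^2 = 24.12982 / 25 = 0.9651928
s_p = sqrt(0.9651928) = 0.9824

0.9824


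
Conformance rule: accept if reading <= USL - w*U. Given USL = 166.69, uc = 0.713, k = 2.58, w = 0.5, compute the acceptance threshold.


U = k * uc = 2.58 * 0.713 = 1.83954
guard band g = w * U = 0.5 * 1.83954 = 0.91977
AL = USL - g = 166.69 - 0.91977
AL = 165.7702

165.7702


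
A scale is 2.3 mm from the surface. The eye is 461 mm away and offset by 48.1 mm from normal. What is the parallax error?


error = h * offset / d
= 2.3 * 48.1 / 461
= 0.2400

0.2400


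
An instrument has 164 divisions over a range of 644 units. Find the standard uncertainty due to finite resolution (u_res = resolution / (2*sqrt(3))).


resolution = range / divisions
resolution = 644 / 164 = 3.9268293
u_res = resolution / (2*sqrt(3))
u_res = 3.9268293 / 3.4641016
u_res = 1.1336

1.1336


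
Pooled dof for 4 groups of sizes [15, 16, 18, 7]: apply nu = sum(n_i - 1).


nu = sum_i (n_i - 1)
nu = ((15 - 1) + (16 - 1) + (18 - 1) + (7 - 1))
nu = 14 + 15 + 17 + 6
nu = 52

52


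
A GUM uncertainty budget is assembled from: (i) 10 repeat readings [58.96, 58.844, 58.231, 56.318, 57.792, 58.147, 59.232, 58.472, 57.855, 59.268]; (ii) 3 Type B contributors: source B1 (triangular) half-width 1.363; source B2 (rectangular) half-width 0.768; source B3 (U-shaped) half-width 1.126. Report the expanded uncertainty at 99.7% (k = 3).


mean = (58.96 + 58.844 + 58.231 + 56.318 + 57.792 + 58.147 + 59.232 + 58.472 + 57.855 + 59.268) / 10 = 58.3119
s = sqrt(sum((x - mean)^2)/(n-1)) = 0.88052604
u_A = s / sqrt(n) = 0.88052604 / sqrt(10) = 0.27844678
u_B1 = 1.363 / sqrt(6) = 0.55644242
u_B2 = 0.768 / sqrt(3) = 0.44340501
u_B3 = 1.126 / sqrt(2) = 0.79620224
uc = sqrt(0.27844678^2 + 0.55644242^2 + 0.44340501^2 + 0.79620224^2) = 1.1034975
U = k * uc = 3 * 1.1034975
U = 3.3105

3.3105


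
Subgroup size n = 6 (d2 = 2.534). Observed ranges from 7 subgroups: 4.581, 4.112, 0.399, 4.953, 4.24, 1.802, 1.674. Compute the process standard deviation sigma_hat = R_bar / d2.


R_bar = (4.581 + 4.112 + 0.399 + 4.953 + 4.24 + 1.802 + 1.674) / 7
R_bar = 21.761 / 7 = 3.1087143
sigma_hat = R_bar / d2 = 3.1087143 / 2.534 = 1.2268

1.2268


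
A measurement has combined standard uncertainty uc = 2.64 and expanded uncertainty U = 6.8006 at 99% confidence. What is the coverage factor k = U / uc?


k = U / uc
k = 6.8006 / 2.64
k = 2.576

2.576


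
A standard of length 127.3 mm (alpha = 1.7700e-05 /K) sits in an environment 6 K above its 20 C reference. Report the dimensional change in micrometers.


dL = L * alpha * dT
= 127.3 * 1.7700e-05 * 6
= 0.0135193 mm
dL_um = 0.0135193 * 1000 = 13.5193 um

13.5193


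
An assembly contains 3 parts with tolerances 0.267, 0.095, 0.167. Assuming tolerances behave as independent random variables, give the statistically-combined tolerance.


RSS = sqrt(0.267^2 + 0.095^2 + 0.167^2)
= sqrt(0.108203)
= 0.3289

0.3289


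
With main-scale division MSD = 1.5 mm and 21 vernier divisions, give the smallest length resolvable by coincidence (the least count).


LC = MSD / n_div
= 1.5 / 21
= 0.0714

0.0714


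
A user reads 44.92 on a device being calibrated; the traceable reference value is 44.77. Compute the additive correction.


Correction = standard - reading
= 44.77 - 44.92
= -0.1500

-0.1500


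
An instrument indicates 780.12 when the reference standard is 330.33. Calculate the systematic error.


Systematic error = measured - true
= 780.12 - 330.33
= 449.7900

449.7900


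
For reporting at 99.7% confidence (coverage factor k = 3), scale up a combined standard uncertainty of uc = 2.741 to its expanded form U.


U = k * uc
U = 3 * 2.741
U = 8.2230

8.2230


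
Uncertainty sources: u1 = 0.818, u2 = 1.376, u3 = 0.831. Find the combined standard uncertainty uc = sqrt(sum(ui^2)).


uc = sqrt(0.818^2 + 1.376^2 + 0.831^2)
uc = sqrt(3.253061)
uc = 1.8036

1.8036


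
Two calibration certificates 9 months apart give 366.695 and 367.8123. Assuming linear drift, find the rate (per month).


rate = (v2 - v1) / months
= (367.8123 - 366.695) / 9
= 1.1173 / 9
= 0.1241

0.1241


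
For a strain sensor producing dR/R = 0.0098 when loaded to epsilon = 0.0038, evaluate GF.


GF = (dR/R) / epsilon
= 0.0098 / 0.0038
= 2.5789

2.5789


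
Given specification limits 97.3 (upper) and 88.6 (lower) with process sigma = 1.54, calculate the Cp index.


Cp = (USL - LSL) / (6 * sigma)
= (97.3 - 88.6) / (6 * 1.54)
= 8.7000 / 9.2400
= 0.9416

0.9416


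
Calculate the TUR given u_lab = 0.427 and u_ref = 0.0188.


TUR = u_lab / u_ref
= 0.427 / 0.0188
= 22.7128

22.7128


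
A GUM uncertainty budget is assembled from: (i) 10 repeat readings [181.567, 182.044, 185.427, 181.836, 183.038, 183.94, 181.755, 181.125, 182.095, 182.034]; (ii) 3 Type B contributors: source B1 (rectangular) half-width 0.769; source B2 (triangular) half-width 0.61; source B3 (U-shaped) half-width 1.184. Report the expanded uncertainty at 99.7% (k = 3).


mean = (181.567 + 182.044 + 185.427 + 181.836 + 183.038 + 183.94 + 181.755 + 181.125 + 182.095 + 182.034) / 10 = 182.4861
s = sqrt(sum((x - mean)^2)/(n-1)) = 1.3027575
u_A = s / sqrt(n) = 1.3027575 / sqrt(10) = 0.41196809
u_B1 = 0.769 / sqrt(3) = 0.44398236
u_B2 = 0.61 / sqrt(6) = 0.24903146
u_B3 = 1.184 / sqrt(2) = 0.83721443
uc = sqrt(0.41196809^2 + 0.44398236^2 + 0.24903146^2 + 0.83721443^2) = 1.0629124
U = k * uc = 3 * 1.0629124
U = 3.1887

3.1887


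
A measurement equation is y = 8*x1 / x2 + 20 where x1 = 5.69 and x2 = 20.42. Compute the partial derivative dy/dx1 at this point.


y = 8*x1 / x2 + 20
dy/dx1 = 8/x2
Evaluate at x2 = 20.42: c1 = 8 / 20.42
c1 = 0.3918

0.3918


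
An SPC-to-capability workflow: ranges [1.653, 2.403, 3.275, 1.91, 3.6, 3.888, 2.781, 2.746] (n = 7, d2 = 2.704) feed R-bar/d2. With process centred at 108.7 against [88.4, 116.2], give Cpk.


R_bar = (1.653 + 2.403 + 3.275 + 1.91 + 3.6 + 3.888 + 2.781 + 2.746) / 8 = 2.782
sigma = R_bar / d2 = 2.782 / 2.704 = 1.0288462
Cp = (USL - LSL)/(6*sigma) = (116.2 - 88.4)/(6*1.0288462) = 4.5034
Cpu = (116.2 - 108.7)/(3*1.0288462) = 2.4299
Cpl = (108.7 - 88.4)/(3*1.0288462) = 6.5769
Cpk = min(Cpu, Cpl) = 2.4299

2.4299


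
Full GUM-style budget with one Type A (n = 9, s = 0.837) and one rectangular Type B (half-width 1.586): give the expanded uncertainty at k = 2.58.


u_A = s / sqrt(n) = 0.837 / sqrt(9) = 0.279
u_B = half_width / sqrt(3) = 1.586 / sqrt(3) = 0.91567753
uc = sqrt(u_A^2 + u_B^2) = sqrt(0.279^2 + 0.91567753^2) = 0.95723891
U = k * uc = 2.58 * 0.95723891
U = 2.4697

2.4697


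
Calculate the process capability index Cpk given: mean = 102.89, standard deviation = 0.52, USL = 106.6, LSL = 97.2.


Cpu = (USL - mean) / (3*sigma) = (106.6 - 102.89) / (3*0.52) = 2.3782
Cpl = (mean - LSL) / (3*sigma) = (102.89 - 97.2) / (3*0.52) = 3.6474
Cpk = min(Cpu, Cpl) = 2.3782

2.3782


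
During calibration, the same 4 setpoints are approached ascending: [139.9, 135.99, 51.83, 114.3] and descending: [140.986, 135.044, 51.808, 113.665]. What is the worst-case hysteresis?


|139.9 - 140.986| = 1.0860
|135.99 - 135.044| = 0.9460
|51.83 - 51.808| = 0.0220
|114.3 - 113.665| = 0.6350
hysteresis = max(diffs) = 1.0860

1.0860


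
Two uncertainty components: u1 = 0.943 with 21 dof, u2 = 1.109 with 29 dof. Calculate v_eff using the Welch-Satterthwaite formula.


uc = sqrt(u1^2 + u2^2) = sqrt(0.943^2 + 1.109^2) = 1.4557232
v_eff = uc^4 / (u1^4/v1 + u2^4/v2)
= 1.4557232^4 / (0.943^4/21 + 1.109^4/29)
= 4.4907121 / 0.08981429
v_eff = 50.0000

50.0000


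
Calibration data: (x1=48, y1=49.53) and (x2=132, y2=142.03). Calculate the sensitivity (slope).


slope = (y2 - y1) / (x2 - x1)
= (142.03 - 49.53) / (132 - 48)
= 92.5000 / 84
= 1.1012

1.1012


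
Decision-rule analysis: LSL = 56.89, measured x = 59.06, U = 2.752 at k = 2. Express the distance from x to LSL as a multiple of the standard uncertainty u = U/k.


u = U / k = 2.752 / 2 = 1.376
margin = |LSL - x| = |56.89 - 59.06| = 2.17
z = margin / u = 2.17 / 1.376
z = 1.5770

1.5770


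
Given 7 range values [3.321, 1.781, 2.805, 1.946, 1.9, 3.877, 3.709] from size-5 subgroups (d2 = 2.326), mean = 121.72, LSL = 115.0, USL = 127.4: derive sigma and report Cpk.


R_bar = (3.321 + 1.781 + 2.805 + 1.946 + 1.9 + 3.877 + 3.709) / 7 = 2.7627143
sigma = R_bar / d2 = 2.7627143 / 2.326 = 1.1877534
Cp = (USL - LSL)/(6*sigma) = (127.4 - 115.0)/(6*1.1877534) = 1.7400
Cpu = (127.4 - 121.72)/(3*1.1877534) = 1.5940
Cpl = (121.72 - 115.0)/(3*1.1877534) = 1.8859
Cpk = min(Cpu, Cpl) = 1.5940

1.5940


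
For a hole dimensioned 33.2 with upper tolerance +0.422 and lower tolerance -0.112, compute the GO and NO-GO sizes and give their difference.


GO = nominal - lower_tol (smallest hole = maximum material condition)
GO = 33.2 - 0.112 = 33.088
NO-GO = nominal + upper_tol (largest hole = least material condition)
NO-GO = 33.2 + 0.422 = 33.622
spread = NO-GO - GO = 33.622 - 33.088 = 0.5340

0.5340


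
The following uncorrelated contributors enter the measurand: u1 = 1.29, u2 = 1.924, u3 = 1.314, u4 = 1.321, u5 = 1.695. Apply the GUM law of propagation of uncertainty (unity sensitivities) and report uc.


uc = sqrt(1.29^2 + 1.924^2 + 1.314^2 + 1.321^2 + 1.695^2)
uc = sqrt(11.710538)
uc = 3.4221

3.4221


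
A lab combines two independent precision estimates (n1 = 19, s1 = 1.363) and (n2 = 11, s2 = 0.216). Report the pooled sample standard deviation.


s_p = sqrt(((n1-1)*s1^2 + (n2-1)*s2^2) / (n1+n2-2))
numerator = (19-1)*1.363^2 + (11-1)*0.216^2 = 33.439842 + 0.46656 = 33.906402
denominator = 19 + 11 - 2 = 28
s_p^2 = 33.906402 / 28 = 1.2109429
s_p = sqrt(1.2109429) = 1.1004

1.1004


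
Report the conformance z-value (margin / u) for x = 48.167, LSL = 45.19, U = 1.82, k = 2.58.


u = U / k = 1.82 / 2.58 = 0.70542636
margin = |LSL - x| = |45.19 - 48.167| = 2.977
z = margin / u = 2.977 / 0.70542636
z = 4.2201

4.2201


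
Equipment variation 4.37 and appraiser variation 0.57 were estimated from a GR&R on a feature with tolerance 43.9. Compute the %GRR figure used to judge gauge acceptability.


GRR = sqrt(EV^2 + AV^2) = sqrt(4.37^2 + 0.57^2) = 4.4070171
%GRR = GRR / tol * 100 = 4.4070171 / 43.9 * 100
%GRR = 10.0388

10.0388


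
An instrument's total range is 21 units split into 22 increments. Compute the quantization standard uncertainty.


resolution = range / divisions
resolution = 21 / 22 = 0.95454545
u_res = resolution / (2*sqrt(3))
u_res = 0.95454545 / 3.4641016
u_res = 0.2756

0.2756


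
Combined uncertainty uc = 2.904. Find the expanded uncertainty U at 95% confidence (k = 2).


U = k * uc
U = 2 * 2.904
U = 5.8080

5.8080


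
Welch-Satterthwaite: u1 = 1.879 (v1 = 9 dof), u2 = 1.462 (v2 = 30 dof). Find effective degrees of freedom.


uc = sqrt(u1^2 + u2^2) = sqrt(1.879^2 + 1.462^2) = 2.380774
v_eff = uc^4 / (u1^4/v1 + u2^4/v2)
= 2.380774^4 / (1.879^4/9 + 1.462^4/30)
= 32.127186 / 1.5373362
v_eff = 20.8980

20.8980


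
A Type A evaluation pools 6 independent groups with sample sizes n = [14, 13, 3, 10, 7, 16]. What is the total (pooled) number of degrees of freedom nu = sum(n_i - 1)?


nu = sum_i (n_i - 1)
nu = ((14 - 1) + (13 - 1) + (3 - 1) + (10 - 1) + (7 - 1) + (16 - 1))
nu = 13 + 12 + 2 + 9 + 6 + 15
nu = 57

57


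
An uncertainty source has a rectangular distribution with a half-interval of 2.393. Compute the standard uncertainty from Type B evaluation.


u_B = half_width / sqrt(3)
u_B = 2.393 / 1.7320508
u_B = 1.3816

1.3816


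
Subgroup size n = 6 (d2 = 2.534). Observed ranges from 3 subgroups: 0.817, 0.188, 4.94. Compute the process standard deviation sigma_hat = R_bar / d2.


R_bar = (0.817 + 0.188 + 4.94) / 3
R_bar = 5.945 / 3 = 1.9816667
sigma_hat = R_bar / d2 = 1.9816667 / 2.534 = 0.7820

0.7820


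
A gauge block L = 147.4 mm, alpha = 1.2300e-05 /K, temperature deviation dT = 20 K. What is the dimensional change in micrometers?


dL = L * alpha * dT
= 147.4 * 1.2300e-05 * 20
= 0.0362604 mm
dL_um = 0.0362604 * 1000 = 36.2604 um

36.2604


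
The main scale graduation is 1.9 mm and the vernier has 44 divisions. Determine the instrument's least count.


LC = MSD / n_div
= 1.9 / 44
= 0.0432

0.0432


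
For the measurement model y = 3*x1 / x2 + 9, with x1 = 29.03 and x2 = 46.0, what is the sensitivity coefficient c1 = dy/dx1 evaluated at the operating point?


y = 3*x1 / x2 + 9
dy/dx1 = 3/x2
Evaluate at x2 = 46.0: c1 = 3 / 46.0
c1 = 0.0652

0.0652


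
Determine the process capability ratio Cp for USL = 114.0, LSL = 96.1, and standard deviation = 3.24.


Cp = (USL - LSL) / (6 * sigma)
= (114.0 - 96.1) / (6 * 3.24)
= 17.9000 / 19.4400
= 0.9208

0.9208


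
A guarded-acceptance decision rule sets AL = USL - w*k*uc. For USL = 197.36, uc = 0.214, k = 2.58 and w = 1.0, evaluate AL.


U = k * uc = 2.58 * 0.214 = 0.55212
guard band g = w * U = 1.0 * 0.55212 = 0.55212
AL = USL - g = 197.36 - 0.55212
AL = 196.8079

196.8079


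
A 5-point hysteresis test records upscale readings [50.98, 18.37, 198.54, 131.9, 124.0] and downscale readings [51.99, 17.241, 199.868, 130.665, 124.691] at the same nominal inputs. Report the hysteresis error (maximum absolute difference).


|50.98 - 51.99| = 1.0100
|18.37 - 17.241| = 1.1290
|198.54 - 199.868| = 1.3280
|131.9 - 130.665| = 1.2350
|124.0 - 124.691| = 0.6910
hysteresis = max(diffs) = 1.3280

1.3280


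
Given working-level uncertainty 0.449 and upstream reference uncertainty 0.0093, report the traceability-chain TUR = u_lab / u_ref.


TUR = u_lab / u_ref
= 0.449 / 0.0093
= 48.2796

48.2796


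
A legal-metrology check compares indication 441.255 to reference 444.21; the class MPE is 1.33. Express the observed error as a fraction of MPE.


e = indication - reference = 441.255 - 444.21 = -2.9550
|e| = 2.9550
ratio = |e| / MPE = 2.9550 / 1.33
ratio = 2.2218

2.2218


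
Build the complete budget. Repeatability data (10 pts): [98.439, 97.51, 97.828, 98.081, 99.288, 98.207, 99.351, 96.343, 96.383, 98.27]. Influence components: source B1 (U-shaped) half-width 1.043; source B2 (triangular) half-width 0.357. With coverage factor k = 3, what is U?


mean = (98.439 + 97.51 + 97.828 + 98.081 + 99.288 + 98.207 + 99.351 + 96.343 + 96.383 + 98.27) / 10 = 97.97
s = sqrt(sum((x - mean)^2)/(n-1)) = 1.023078
u_A = s / sqrt(n) = 1.023078 / sqrt(10) = 0.32352567
u_B1 = 1.043 / sqrt(2) = 0.73751237
u_B2 = 0.357 / sqrt(6) = 0.14574464
uc = sqrt(0.32352567^2 + 0.73751237^2 + 0.14574464^2) = 0.81843439
U = k * uc = 3 * 0.81843439
U = 2.4553

2.4553


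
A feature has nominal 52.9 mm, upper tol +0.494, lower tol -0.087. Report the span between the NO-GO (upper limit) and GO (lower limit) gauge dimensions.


GO = nominal - lower_tol (smallest hole = maximum material condition)
GO = 52.9 - 0.087 = 52.813
NO-GO = nominal + upper_tol (largest hole = least material condition)
NO-GO = 52.9 + 0.494 = 53.394
spread = NO-GO - GO = 53.394 - 52.813 = 0.5810

0.5810


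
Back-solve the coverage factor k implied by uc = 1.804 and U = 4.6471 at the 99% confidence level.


k = U / uc
k = 4.6471 / 1.804
k = 2.576

2.576


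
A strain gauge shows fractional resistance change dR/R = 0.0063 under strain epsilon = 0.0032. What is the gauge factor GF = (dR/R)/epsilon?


GF = (dR/R) / epsilon
= 0.0063 / 0.0032
= 1.9688

1.9688


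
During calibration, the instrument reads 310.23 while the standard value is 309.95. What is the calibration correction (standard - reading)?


Correction = standard - reading
= 309.95 - 310.23
= -0.2800

-0.2800


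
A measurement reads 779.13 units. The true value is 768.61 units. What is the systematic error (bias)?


Systematic error = measured - true
= 779.13 - 768.61
= 10.5200

10.5200


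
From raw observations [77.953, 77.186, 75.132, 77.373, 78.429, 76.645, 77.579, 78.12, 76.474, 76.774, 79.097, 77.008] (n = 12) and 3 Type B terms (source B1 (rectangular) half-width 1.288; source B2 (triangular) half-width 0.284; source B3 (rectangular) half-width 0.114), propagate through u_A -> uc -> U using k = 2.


mean = (77.953 + 77.186 + 75.132 + 77.373 + 78.429 + 76.645 + 77.579 + 78.12 + 76.474 + 76.774 + 79.097 + 77.008) / 12 = 77.31416667
s = sqrt(sum((x - mean)^2)/(n-1)) = 1.0387878
u_A = s / sqrt(n) = 1.0387878 / sqrt(12) = 0.29987221
u_B1 = 1.288 / sqrt(3) = 0.74362715
u_B2 = 0.284 / sqrt(6) = 0.11594251
u_B3 = 0.114 / sqrt(3) = 0.065817931
uc = sqrt(0.29987221^2 + 0.74362715^2 + 0.11594251^2 + 0.065817931^2) = 0.81282184
U = k * uc = 2 * 0.81282184
U = 1.6256

1.6256


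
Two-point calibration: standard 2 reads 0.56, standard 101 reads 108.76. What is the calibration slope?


slope = (y2 - y1) / (x2 - x1)
= (108.76 - 0.56) / (101 - 2)
= 108.2000 / 99
= 1.0929

1.0929


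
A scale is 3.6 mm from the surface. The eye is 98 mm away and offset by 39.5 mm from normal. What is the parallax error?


error = h * offset / d
= 3.6 * 39.5 / 98
= 1.4510

1.4510


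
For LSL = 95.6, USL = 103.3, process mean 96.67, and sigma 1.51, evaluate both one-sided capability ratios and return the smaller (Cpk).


Cpu = (USL - mean) / (3*sigma) = (103.3 - 96.67) / (3*1.51) = 1.4636
Cpl = (mean - LSL) / (3*sigma) = (96.67 - 95.6) / (3*1.51) = 0.2362
Cpk = min(Cpu, Cpl) = 0.2362

0.2362


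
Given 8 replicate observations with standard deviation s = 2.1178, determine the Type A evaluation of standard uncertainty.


u_A = s / sqrt(n)
u_A = 2.1178 / sqrt(8)
u_A = 2.1178 / 2.8284271
u_A = 0.7488

0.7488


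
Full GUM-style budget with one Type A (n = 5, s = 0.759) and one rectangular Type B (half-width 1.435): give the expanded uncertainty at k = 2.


u_A = s / sqrt(n) = 0.759 / sqrt(5) = 0.33943512
u_B = half_width / sqrt(3) = 1.435 / sqrt(3) = 0.82849764
uc = sqrt(u_A^2 + u_B^2) = sqrt(0.33943512^2 + 0.82849764^2) = 0.89533488
U = k * uc = 2 * 0.89533488
U = 1.7907

1.7907


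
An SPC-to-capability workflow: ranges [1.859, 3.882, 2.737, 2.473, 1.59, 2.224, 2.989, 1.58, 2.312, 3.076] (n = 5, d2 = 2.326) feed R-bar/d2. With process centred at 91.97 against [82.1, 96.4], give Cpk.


R_bar = (1.859 + 3.882 + 2.737 + 2.473 + 1.59 + 2.224 + 2.989 + 1.58 + 2.312 + 3.076) / 10 = 2.4722
sigma = R_bar / d2 = 2.4722 / 2.326 = 1.0628547
Cp = (USL - LSL)/(6*sigma) = (96.4 - 82.1)/(6*1.0628547) = 2.2424
Cpu = (96.4 - 91.97)/(3*1.0628547) = 1.3893
Cpl = (91.97 - 82.1)/(3*1.0628547) = 3.0954
Cpk = min(Cpu, Cpl) = 1.3893

1.3893


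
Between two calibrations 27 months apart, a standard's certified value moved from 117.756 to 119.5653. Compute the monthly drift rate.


rate = (v2 - v1) / months
= (119.5653 - 117.756) / 27
= 1.8093 / 27
= 0.0670

0.0670


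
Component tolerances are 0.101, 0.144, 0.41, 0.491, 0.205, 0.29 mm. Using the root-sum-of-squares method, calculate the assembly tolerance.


RSS = sqrt(0.101^2 + 0.144^2 + 0.41^2 + 0.491^2 + 0.205^2 + 0.29^2)
= sqrt(0.566243)
= 0.7525

0.7525


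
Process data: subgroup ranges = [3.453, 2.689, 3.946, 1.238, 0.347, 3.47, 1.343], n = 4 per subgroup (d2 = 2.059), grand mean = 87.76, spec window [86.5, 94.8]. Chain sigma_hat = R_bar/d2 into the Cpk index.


R_bar = (3.453 + 2.689 + 3.946 + 1.238 + 0.347 + 3.47 + 1.343) / 7 = 2.3551429
sigma = R_bar / d2 = 2.3551429 / 2.059 = 1.1438285
Cp = (USL - LSL)/(6*sigma) = (94.8 - 86.5)/(6*1.1438285) = 1.2094
Cpu = (94.8 - 87.76)/(3*1.1438285) = 2.0516
Cpl = (87.76 - 86.5)/(3*1.1438285) = 0.3672
Cpk = min(Cpu, Cpl) = 0.3672

0.3672


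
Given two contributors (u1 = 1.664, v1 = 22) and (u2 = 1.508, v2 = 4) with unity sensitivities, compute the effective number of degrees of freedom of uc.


uc = sqrt(u1^2 + u2^2) = sqrt(1.664^2 + 1.508^2) = 2.2456536
v_eff = uc^4 / (u1^4/v1 + u2^4/v2)
= 2.2456536^4 / (1.664^4/22 + 1.508^4/4)
= 25.431446 / 1.641332
v_eff = 15.4944

15.4944


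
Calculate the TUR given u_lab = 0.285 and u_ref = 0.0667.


TUR = u_lab / u_ref
= 0.285 / 0.0667
= 4.2729

4.2729


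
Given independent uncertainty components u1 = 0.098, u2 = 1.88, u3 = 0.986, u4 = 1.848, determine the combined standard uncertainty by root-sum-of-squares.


uc = sqrt(0.098^2 + 1.88^2 + 0.986^2 + 1.848^2)
uc = sqrt(7.931304)
uc = 2.8163

2.8163


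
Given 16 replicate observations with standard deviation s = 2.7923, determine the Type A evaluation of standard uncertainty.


u_A = s / sqrt(n)
u_A = 2.7923 / sqrt(16)
u_A = 2.7923 / 4
u_A = 0.6981

0.6981


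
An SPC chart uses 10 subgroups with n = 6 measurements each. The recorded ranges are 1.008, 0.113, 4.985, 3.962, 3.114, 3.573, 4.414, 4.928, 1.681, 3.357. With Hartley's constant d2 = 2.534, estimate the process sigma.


R_bar = (1.008 + 0.113 + 4.985 + 3.962 + 3.114 + 3.573 + 4.414 + 4.928 + 1.681 + 3.357) / 10
R_bar = 31.135 / 10 = 3.1135
sigma_hat = R_bar / d2 = 3.1135 / 2.534 = 1.2287

1.2287


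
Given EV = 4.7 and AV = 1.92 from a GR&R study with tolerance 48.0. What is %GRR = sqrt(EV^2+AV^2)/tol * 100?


GRR = sqrt(EV^2 + AV^2) = sqrt(4.7^2 + 1.92^2) = 5.0770464
%GRR = GRR / tol * 100 = 5.0770464 / 48.0 * 100
%GRR = 10.5772

10.5772


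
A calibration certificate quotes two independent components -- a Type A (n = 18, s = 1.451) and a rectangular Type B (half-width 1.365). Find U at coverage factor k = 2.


u_A = s / sqrt(n) = 1.451 / sqrt(18) = 0.34200398
u_B = half_width / sqrt(3) = 1.365 / sqrt(3) = 0.78808312
uc = sqrt(u_A^2 + u_B^2) = sqrt(0.34200398^2 + 0.78808312^2) = 0.85909355
U = k * uc = 2 * 0.85909355
U = 1.7182

1.7182


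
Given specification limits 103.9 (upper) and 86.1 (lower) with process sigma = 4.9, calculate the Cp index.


Cp = (USL - LSL) / (6 * sigma)
= (103.9 - 86.1) / (6 * 4.9)
= 17.8000 / 29.4000
= 0.6054

0.6054


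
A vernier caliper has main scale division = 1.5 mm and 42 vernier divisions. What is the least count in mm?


LC = MSD / n_div
= 1.5 / 42
= 0.0357

0.0357


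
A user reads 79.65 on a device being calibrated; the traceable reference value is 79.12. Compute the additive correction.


Correction = standard - reading
= 79.12 - 79.65
= -0.5300

-0.5300


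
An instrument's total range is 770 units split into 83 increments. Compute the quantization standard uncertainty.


resolution = range / divisions
resolution = 770 / 83 = 9.2771084
u_res = resolution / (2*sqrt(3))
u_res = 9.2771084 / 3.4641016
u_res = 2.6781

2.6781


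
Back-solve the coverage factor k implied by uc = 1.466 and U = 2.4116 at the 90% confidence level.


k = U / uc
k = 2.4116 / 1.466
k = 1.645

1.645


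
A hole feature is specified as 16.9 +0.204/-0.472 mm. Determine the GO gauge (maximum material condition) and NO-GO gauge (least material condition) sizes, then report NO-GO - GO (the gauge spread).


GO = nominal - lower_tol (smallest hole = maximum material condition)
GO = 16.9 - 0.472 = 16.428
NO-GO = nominal + upper_tol (largest hole = least material condition)
NO-GO = 16.9 + 0.204 = 17.104
spread = NO-GO - GO = 17.104 - 16.428 = 0.6760

0.6760


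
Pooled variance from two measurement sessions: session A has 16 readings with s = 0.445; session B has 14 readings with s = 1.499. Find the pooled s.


s_p = sqrt(((n1-1)*s1^2 + (n2-1)*s2^2) / (n1+n2-2))
numerator = (16-1)*0.445^2 + (14-1)*1.499^2 = 2.970375 + 29.211013 = 32.181388
denominator = 16 + 14 - 2 = 28
s_p^2 = 32.181388 / 28 = 1.1493353
s_p = sqrt(1.1493353) = 1.0721

1.0721


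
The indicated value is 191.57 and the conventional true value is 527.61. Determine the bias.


Systematic error = measured - true
= 191.57 - 527.61
= -336.0400

-336.0400


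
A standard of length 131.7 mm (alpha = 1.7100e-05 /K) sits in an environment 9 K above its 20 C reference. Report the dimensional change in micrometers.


dL = L * alpha * dT
= 131.7 * 1.7100e-05 * 9
= 0.0202686 mm
dL_um = 0.0202686 * 1000 = 20.2686 um

20.2686


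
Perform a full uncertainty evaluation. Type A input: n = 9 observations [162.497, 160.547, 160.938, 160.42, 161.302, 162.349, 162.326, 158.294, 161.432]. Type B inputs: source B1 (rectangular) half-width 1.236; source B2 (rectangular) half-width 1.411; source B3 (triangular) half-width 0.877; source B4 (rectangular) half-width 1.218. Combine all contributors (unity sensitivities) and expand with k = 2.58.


mean = (162.497 + 160.547 + 160.938 + 160.42 + 161.302 + 162.349 + 162.326 + 158.294 + 161.432) / 9 = 161.1227778
s = sqrt(sum((x - mean)^2)/(n-1)) = 1.3147782
u_A = s / sqrt(n) = 1.3147782 / sqrt(9) = 0.4382594
u_B1 = 1.236 / sqrt(3) = 0.71360493
u_B2 = 1.411 / sqrt(3) = 0.81464123
u_B3 = 0.877 / sqrt(6) = 0.35803375
u_B4 = 1.218 / sqrt(3) = 0.70321263
uc = sqrt(0.4382594^2 + 0.71360493^2 + 0.81464123^2 + 0.35803375^2 + 0.70321263^2) = 1.4098368
U = k * uc = 2.58 * 1.4098368
U = 3.6374

3.6374


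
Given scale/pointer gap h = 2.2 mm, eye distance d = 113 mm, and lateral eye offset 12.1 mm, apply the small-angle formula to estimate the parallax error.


error = h * offset / d
= 2.2 * 12.1 / 113
= 0.2356

0.2356


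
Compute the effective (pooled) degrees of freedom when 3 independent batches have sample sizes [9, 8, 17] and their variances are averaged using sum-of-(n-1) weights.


nu = sum_i (n_i - 1)
nu = ((9 - 1) + (8 - 1) + (17 - 1))
nu = 8 + 7 + 16
nu = 31

31


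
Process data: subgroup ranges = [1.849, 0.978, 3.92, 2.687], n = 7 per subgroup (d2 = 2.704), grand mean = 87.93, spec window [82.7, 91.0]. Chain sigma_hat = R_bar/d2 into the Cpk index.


R_bar = (1.849 + 0.978 + 3.92 + 2.687) / 4 = 2.3585
sigma = R_bar / d2 = 2.3585 / 2.704 = 0.87222633
Cp = (USL - LSL)/(6*sigma) = (91.0 - 82.7)/(6*0.87222633) = 1.5860
Cpu = (91.0 - 87.93)/(3*0.87222633) = 1.1732
Cpl = (87.93 - 82.7)/(3*0.87222633) = 1.9987
Cpk = min(Cpu, Cpl) = 1.1732

1.1732


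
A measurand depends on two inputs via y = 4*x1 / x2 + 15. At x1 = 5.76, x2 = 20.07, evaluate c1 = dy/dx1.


y = 4*x1 / x2 + 15
dy/dx1 = 4/x2
Evaluate at x2 = 20.07: c1 = 4 / 20.07
c1 = 0.1993

0.1993


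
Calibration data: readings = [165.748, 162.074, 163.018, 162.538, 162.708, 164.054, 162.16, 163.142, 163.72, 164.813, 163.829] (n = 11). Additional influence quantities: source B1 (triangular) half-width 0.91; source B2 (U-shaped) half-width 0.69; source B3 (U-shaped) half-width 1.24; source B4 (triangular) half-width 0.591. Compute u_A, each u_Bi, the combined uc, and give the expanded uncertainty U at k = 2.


mean = (165.748 + 162.074 + 163.018 + 162.538 + 162.708 + 164.054 + 162.16 + 163.142 + 163.72 + 164.813 + 163.829) / 11 = 163.4367273
s = sqrt(sum((x - mean)^2)/(n-1)) = 1.1375089
u_A = s / sqrt(n) = 1.1375089 / sqrt(11) = 0.34297184
u_B1 = 0.91 / sqrt(6) = 0.37150594
u_B2 = 0.69 / sqrt(2) = 0.48790368
u_B3 = 1.24 / sqrt(2) = 0.87681241
u_B4 = 0.591 / sqrt(6) = 0.24127474
uc = sqrt(0.34297184^2 + 0.37150594^2 + 0.48790368^2 + 0.87681241^2 + 0.24127474^2) = 1.1492214
U = k * uc = 2 * 1.1492214
U = 2.2984

2.2984
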